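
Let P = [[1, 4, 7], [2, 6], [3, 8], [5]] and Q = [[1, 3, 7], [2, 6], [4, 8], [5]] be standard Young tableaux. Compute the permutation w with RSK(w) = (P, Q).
5 3 8 2 1 6 7 4

Reverse the RSK construction: for i from n down to 1, find the cell of Q containing i, remove the entry at that cell from P, and reverse-bump it up through P; the value ejected from row 1 is w(i).

Step i=8: Q has 8 at row 3, column 2; remove 8 from row 3 of P and reverse-bump: 8 enters row 2 and ejects 6; 6 enters row 1 and ejects 4. So w(8) = 4. P is now [[1, 6, 7], [2, 8], [3], [5]].
Step i=7: Q has 7 at row 1, column 3; remove that cell from P, ejecting 7. So w(7) = 7. P is now [[1, 6], [2, 8], [3], [5]].
Step i=6: Q has 6 at row 2, column 2; remove 8 from row 2 of P and reverse-bump: 8 enters row 1 and ejects 6. So w(6) = 6. P is now [[1, 8], [2], [3], [5]].
Step i=5: Q has 5 at row 4, column 1; remove 5 from row 4 of P and reverse-bump: 5 enters row 3 and ejects 3; 3 enters row 2 and ejects 2; 2 enters row 1 and ejects 1. So w(5) = 1. P is now [[2, 8], [3], [5]].
Step i=4: Q has 4 at row 3, column 1; remove 5 from row 3 of P and reverse-bump: 5 enters row 2 and ejects 3; 3 enters row 1 and ejects 2. So w(4) = 2. P is now [[3, 8], [5]].
Step i=3: Q has 3 at row 1, column 2; remove that cell from P, ejecting 8. So w(3) = 8. P is now [[3], [5]].
Step i=2: Q has 2 at row 2, column 1; remove 5 from row 2 of P and reverse-bump: 5 enters row 1 and ejects 3. So w(2) = 3. P is now [[5]].
Step i=1: Q has 1 at row 1, column 1; remove that cell from P, ejecting 5. So w(1) = 5. P is now [].

So w = 5 3 8 2 1 6 7 4.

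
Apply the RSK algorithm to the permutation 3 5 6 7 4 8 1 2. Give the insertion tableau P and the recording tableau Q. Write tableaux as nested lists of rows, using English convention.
P = [[1, 2, 6, 7, 8], [3, 4], [5]], Q = [[1, 2, 3, 4, 6], [5, 8], [7]]

Insert each entry of the permutation into P by Schensted row insertion, recording in Q the position of each new cell.

Insert 3: appended to row 1. P = [[3]].
Insert 5: appended to row 1. P = [[3, 5]].
Insert 6: appended to row 1. P = [[3, 5, 6]].
Insert 7: appended to row 1. P = [[3, 5, 6, 7]].
Insert 4: 4 bumps 5 from row 1; 5 starts row 2. P = [[3, 4, 6, 7], [5]].
Insert 8: appended to row 1. P = [[3, 4, 6, 7, 8], [5]].
Insert 1: 1 bumps 3 from row 1; 3 bumps 5 from row 2; 5 starts row 3. P = [[1, 4, 6, 7, 8], [3], [5]].
Insert 2: 2 bumps 4 from row 1; 4 appends to row 2. P = [[1, 2, 6, 7, 8], [3, 4], [5]].

So P = [[1, 2, 6, 7, 8], [3, 4], [5]], Q = [[1, 2, 3, 4, 6], [5, 8], [7]].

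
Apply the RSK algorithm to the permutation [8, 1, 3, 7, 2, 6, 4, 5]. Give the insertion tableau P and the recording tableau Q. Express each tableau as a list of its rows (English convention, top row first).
P = [[1, 2, 4, 5], [3, 6], [7], [8]], Q = [[1, 3, 4, 8], [2, 6], [5], [7]]

Insert each entry of the permutation into P by Schensted row insertion, recording in Q the position of each new cell.

Insert 8: appended to row 1. P = [[8]], Q = [[1]].
Insert 1: 1 bumps 8 from row 1; 8 starts row 2. P = [[1], [8]], Q = [[1], [2]].
Insert 3: appended to row 1. P = [[1, 3], [8]], Q = [[1, 3], [2]].
Insert 7: appended to row 1. P = [[1, 3, 7], [8]], Q = [[1, 3, 4], [2]].
Insert 2: 2 bumps 3 from row 1; 3 bumps 8 from row 2; 8 starts row 3. P = [[1, 2, 7], [3], [8]], Q = [[1, 3, 4], [2], [5]].
Insert 6: 6 bumps 7 from row 1; 7 appends to row 2. P = [[1, 2, 6], [3, 7], [8]], Q = [[1, 3, 4], [2, 6], [5]].
Insert 4: 4 bumps 6 from row 1; 6 bumps 7 from row 2; 7 bumps 8 from row 3; 8 starts row 4. P = [[1, 2, 4], [3, 6], [7], [8]], Q = [[1, 3, 4], [2, 6], [5], [7]].
Insert 5: appended to row 1. P = [[1, 2, 4, 5], [3, 6], [7], [8]], Q = [[1, 3, 4, 8], [2, 6], [5], [7]].

So P = [[1, 2, 4, 5], [3, 6], [7], [8]], Q = [[1, 3, 4, 8], [2, 6], [5], [7]].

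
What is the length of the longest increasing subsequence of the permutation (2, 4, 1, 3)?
2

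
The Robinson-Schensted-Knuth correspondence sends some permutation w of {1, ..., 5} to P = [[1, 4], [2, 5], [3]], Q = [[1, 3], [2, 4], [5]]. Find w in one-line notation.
3 2 5 4 1

Reverse RSK: for i = n, n-1, ..., 1, locate i in Q, remove the corresponding corner cell from P, and reverse-bump its entry up through P; the value ejected from row 1 is w(i).

So w = 3 2 5 4 1.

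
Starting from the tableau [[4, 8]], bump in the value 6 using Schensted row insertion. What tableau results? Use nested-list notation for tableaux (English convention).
[[4, 6], [8]]

In row 1, 6 replaces 8 (the leftmost entry greater than 6); 8 is bumped to row 2. 8 starts a new row 2. The new tableau is [[4, 6], [8]].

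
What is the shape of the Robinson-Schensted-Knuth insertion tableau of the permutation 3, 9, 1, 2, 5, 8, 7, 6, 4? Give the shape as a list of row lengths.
[4, 2, 1, 1, 1]

Row-insert each entry into an empty tableau.

After inserting 3: P = [[3]].
After inserting 9: P = [[3, 9]].
After inserting 1: P = [[1, 9], [3]].
After inserting 2: P = [[1, 2], [3, 9]].
After inserting 5: P = [[1, 2, 5], [3, 9]].
After inserting 8: P = [[1, 2, 5, 8], [3, 9]].
After inserting 7: P = [[1, 2, 5, 7], [3, 8], [9]].
After inserting 6: P = [[1, 2, 5, 6], [3, 7], [8], [9]].
After inserting 4: P = [[1, 2, 4, 6], [3, 5], [7], [8], [9]].

The final insertion tableau P = [[1, 2, 4, 6], [3, 5], [7], [8], [9]] has shape [4, 2, 1, 1, 1].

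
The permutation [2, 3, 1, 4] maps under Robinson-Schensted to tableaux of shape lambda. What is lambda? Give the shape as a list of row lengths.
Row-insert each entry into an empty tableau.

After inserting 2: P = [[2]].
After inserting 3: P = [[2, 3]].
After inserting 1: P = [[1, 3], [2]].
After inserting 4: P = [[1, 3, 4], [2]].

The final insertion tableau P = [[1, 3, 4], [2]] has shape [3, 1].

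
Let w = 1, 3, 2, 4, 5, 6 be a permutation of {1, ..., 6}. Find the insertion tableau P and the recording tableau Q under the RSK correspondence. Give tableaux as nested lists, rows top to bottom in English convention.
P = [[1, 2, 4, 5, 6], [3]], Q = [[1, 2, 4, 5, 6], [3]]

Insert each entry of the permutation into P by Schensted row insertion, recording in Q the position of each new cell.

Insert 1: appended to row 1. P = [[1]].
Insert 3: appended to row 1. P = [[1, 3]].
Insert 2: 2 bumps 3 from row 1; 3 starts row 2. P = [[1, 2], [3]].
Insert 4: appended to row 1. P = [[1, 2, 4], [3]].
Insert 5: appended to row 1. P = [[1, 2, 4, 5], [3]].
Insert 6: appended to row 1. P = [[1, 2, 4, 5, 6], [3]].

So P = [[1, 2, 4, 5, 6], [3]], Q = [[1, 2, 4, 5, 6], [3]].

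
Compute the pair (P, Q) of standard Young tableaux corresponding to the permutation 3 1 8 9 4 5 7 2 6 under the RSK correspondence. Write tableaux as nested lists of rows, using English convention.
Insert each entry of the permutation into P by Schensted row insertion, recording in Q the position of each new cell.

Insert 3: appended to row 1. P = [[3]].
Insert 1: 1 bumps 3 from row 1; 3 starts row 2. P = [[1], [3]].
Insert 8: appended to row 1. P = [[1, 8], [3]].
Insert 9: appended to row 1. P = [[1, 8, 9], [3]].
Insert 4: 4 bumps 8 from row 1; 8 appends to row 2. P = [[1, 4, 9], [3, 8]].
Insert 5: 5 bumps 9 from row 1; 9 appends to row 2. P = [[1, 4, 5], [3, 8, 9]].
Insert 7: appended to row 1. P = [[1, 4, 5, 7], [3, 8, 9]].
Insert 2: 2 bumps 4 from row 1; 4 bumps 8 from row 2; 8 starts row 3. P = [[1, 2, 5, 7], [3, 4, 9], [8]].
Insert 6: 6 bumps 7 from row 1; 7 bumps 9 from row 2; 9 appends to row 3. P = [[1, 2, 5, 6], [3, 4, 7], [8, 9]].

So P = [[1, 2, 5, 6], [3, 4, 7], [8, 9]], Q = [[1, 3, 4, 7], [2, 5, 6], [8, 9]].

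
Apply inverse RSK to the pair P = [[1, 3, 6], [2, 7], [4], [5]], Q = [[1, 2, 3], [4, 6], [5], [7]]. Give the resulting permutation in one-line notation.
Reverse the RSK construction: for i from n down to 1, find the cell of Q containing i, remove the entry at that cell from P, and reverse-bump it up through P; the value ejected from row 1 is w(i).

Step i=7: Q has 7 at row 4, column 1; remove 5 from row 4 of P and reverse-bump: 5 enters row 3 and ejects 4; 4 enters row 2 and ejects 2; 2 enters row 1 and ejects 1. So w(7) = 1. P is now [[2, 3, 6], [4, 7], [5]].
Step i=6: Q has 6 at row 2, column 2; remove 7 from row 2 of P and reverse-bump: 7 enters row 1 and ejects 6. So w(6) = 6. P is now [[2, 3, 7], [4], [5]].
Step i=5: Q has 5 at row 3, column 1; remove 5 from row 3 of P and reverse-bump: 5 enters row 2 and ejects 4; 4 enters row 1 and ejects 3. So w(5) = 3. P is now [[2, 4, 7], [5]].
Step i=4: Q has 4 at row 2, column 1; remove 5 from row 2 of P and reverse-bump: 5 enters row 1 and ejects 4. So w(4) = 4. P is now [[2, 5, 7]].
Step i=3: Q has 3 at row 1, column 3; remove that cell from P, ejecting 7. So w(3) = 7. P is now [[2, 5]].
Step i=2: Q has 2 at row 1, column 2; remove that cell from P, ejecting 5. So w(2) = 5. P is now [[2]].
Step i=1: Q has 1 at row 1, column 1; remove that cell from P, ejecting 2. So w(1) = 2. P is now [].

So w = 2 5 7 4 3 6 1.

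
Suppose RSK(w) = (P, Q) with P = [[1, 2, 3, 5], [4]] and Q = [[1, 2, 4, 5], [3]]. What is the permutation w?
1 4 2 3 5

Reverse the RSK construction: for i from n down to 1, find the cell of Q containing i, remove the entry at that cell from P, and reverse-bump it up through P; the value ejected from row 1 is w(i).

Step i=5: Q has 5 at row 1, column 4; remove that cell from P, ejecting 5. So w(5) = 5. P is now [[1, 2, 3], [4]].
Step i=4: Q has 4 at row 1, column 3; remove that cell from P, ejecting 3. So w(4) = 3. P is now [[1, 2], [4]].
Step i=3: Q has 3 at row 2, column 1; remove 4 from row 2 of P and reverse-bump: 4 enters row 1 and ejects 2. So w(3) = 2. P is now [[1, 4]].
Step i=2: Q has 2 at row 1, column 2; remove that cell from P, ejecting 4. So w(2) = 4. P is now [[1]].
Step i=1: Q has 1 at row 1, column 1; remove that cell from P, ejecting 1. So w(1) = 1. P is now [].

So w = 1 4 2 3 5.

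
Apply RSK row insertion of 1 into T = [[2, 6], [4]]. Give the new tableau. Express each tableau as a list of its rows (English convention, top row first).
[[1, 6], [2], [4]]

In row 1, 1 replaces 2 (the leftmost entry greater than 1); 2 is bumped to row 2. In row 2, 2 replaces 4 (the leftmost entry greater than 2); 4 is bumped to row 3. 4 starts a new row 3. The new tableau is [[1, 6], [2], [4]].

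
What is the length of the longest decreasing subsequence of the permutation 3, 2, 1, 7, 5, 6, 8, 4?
3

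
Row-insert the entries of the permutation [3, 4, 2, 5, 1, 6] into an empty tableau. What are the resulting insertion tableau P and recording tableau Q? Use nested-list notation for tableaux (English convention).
Insert each entry of the permutation into P by Schensted row insertion, recording in Q the position of each new cell.

Insert 3: appended to row 1. P = [[3]], Q = [[1]].
Insert 4: appended to row 1. P = [[3, 4]], Q = [[1, 2]].
Insert 2: 2 bumps 3 from row 1; 3 starts row 2. P = [[2, 4], [3]], Q = [[1, 2], [3]].
Insert 5: appended to row 1. P = [[2, 4, 5], [3]], Q = [[1, 2, 4], [3]].
Insert 1: 1 bumps 2 from row 1; 2 bumps 3 from row 2; 3 starts row 3. P = [[1, 4, 5], [2], [3]], Q = [[1, 2, 4], [3], [5]].
Insert 6: appended to row 1. P = [[1, 4, 5, 6], [2], [3]], Q = [[1, 2, 4, 6], [3], [5]].

So P = [[1, 4, 5, 6], [2], [3]], Q = [[1, 2, 4, 6], [3], [5]].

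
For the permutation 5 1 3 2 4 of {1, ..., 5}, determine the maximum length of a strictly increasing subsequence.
3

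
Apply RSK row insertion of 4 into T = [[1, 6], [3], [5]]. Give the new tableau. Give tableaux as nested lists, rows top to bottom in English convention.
[[1, 4], [3, 6], [5]]

In row 1, 4 replaces 6 (the leftmost entry greater than 4); 6 is bumped to row 2. 6 is appended to row 2. The new tableau is [[1, 4], [3, 6], [5]].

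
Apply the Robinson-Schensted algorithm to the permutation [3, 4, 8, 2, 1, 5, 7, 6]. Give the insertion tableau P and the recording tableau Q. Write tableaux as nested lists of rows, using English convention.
Insert each entry of the permutation into P by Schensted row insertion, recording in Q the position of each new cell.

Insert 3: appended to row 1. P = [[3]].
Insert 4: appended to row 1. P = [[3, 4]].
Insert 8: appended to row 1. P = [[3, 4, 8]].
Insert 2: 2 bumps 3 from row 1; 3 starts row 2. P = [[2, 4, 8], [3]].
Insert 1: 1 bumps 2 from row 1; 2 bumps 3 from row 2; 3 starts row 3. P = [[1, 4, 8], [2], [3]].
Insert 5: 5 bumps 8 from row 1; 8 appends to row 2. P = [[1, 4, 5], [2, 8], [3]].
Insert 7: appended to row 1. P = [[1, 4, 5, 7], [2, 8], [3]].
Insert 6: 6 bumps 7 from row 1; 7 bumps 8 from row 2; 8 appends to row 3. P = [[1, 4, 5, 6], [2, 7], [3, 8]].

So P = [[1, 4, 5, 6], [2, 7], [3, 8]], Q = [[1, 2, 3, 7], [4, 6], [5, 8]].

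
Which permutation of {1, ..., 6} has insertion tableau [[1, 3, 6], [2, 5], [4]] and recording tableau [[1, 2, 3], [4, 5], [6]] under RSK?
4 5 6 2 3 1

Reverse RSK: for i = n, n-1, ..., 1, locate i in Q, remove the corresponding corner cell from P, and reverse-bump its entry up through P; the value ejected from row 1 is w(i).

So w = 4 5 6 2 3 1.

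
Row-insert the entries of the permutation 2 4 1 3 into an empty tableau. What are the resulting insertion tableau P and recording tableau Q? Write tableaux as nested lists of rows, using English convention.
Insert each entry of the permutation into P by Schensted row insertion, recording in Q the position of each new cell.

Insert 2: appended to row 1. P = [[2]], Q = [[1]].
Insert 4: appended to row 1. P = [[2, 4]], Q = [[1, 2]].
Insert 1: 1 bumps 2 from row 1; 2 starts row 2. P = [[1, 4], [2]], Q = [[1, 2], [3]].
Insert 3: 3 bumps 4 from row 1; 4 appends to row 2. P = [[1, 3], [2, 4]], Q = [[1, 2], [3, 4]].

So P = [[1, 3], [2, 4]], Q = [[1, 2], [3, 4]].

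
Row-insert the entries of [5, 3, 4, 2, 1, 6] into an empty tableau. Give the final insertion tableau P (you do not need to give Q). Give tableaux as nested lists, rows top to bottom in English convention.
P = [[1, 4, 6], [2], [3], [5]]

Insert 5: appended to row 1. P = [[5]].
Insert 3: 3 bumps 5 from row 1; 5 starts row 2. P = [[3], [5]].
Insert 4: appended to row 1. P = [[3, 4], [5]].
Insert 2: 2 bumps 3 from row 1; 3 bumps 5 from row 2; 5 starts row 3. P = [[2, 4], [3], [5]].
Insert 1: 1 bumps 2 from row 1; 2 bumps 3 from row 2; 3 bumps 5 from row 3; 5 starts row 4. P = [[1, 4], [2], [3], [5]].
Insert 6: appended to row 1. P = [[1, 4, 6], [2], [3], [5]].

So P = [[1, 4, 6], [2], [3], [5]].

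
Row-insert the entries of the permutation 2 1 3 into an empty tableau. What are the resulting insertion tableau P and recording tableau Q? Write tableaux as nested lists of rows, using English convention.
Insert each entry of the permutation into P by Schensted row insertion, recording in Q the position of each new cell.

Insert 2: appended to row 1. P = [[2]].
Insert 1: 1 bumps 2 from row 1; 2 starts row 2. P = [[1], [2]].
Insert 3: appended to row 1. P = [[1, 3], [2]].

So P = [[1, 3], [2]], Q = [[1, 3], [2]].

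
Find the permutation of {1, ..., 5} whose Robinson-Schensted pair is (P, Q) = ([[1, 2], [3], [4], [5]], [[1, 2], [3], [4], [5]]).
Reverse the RSK construction: for i from n down to 1, find the cell of Q containing i, remove the entry at that cell from P, and reverse-bump it up through P; the value ejected from row 1 is w(i).

Step i=5: Q has 5 at row 4, column 1; remove 5 from row 4 of P and reverse-bump: 5 enters row 3 and ejects 4; 4 enters row 2 and ejects 3; 3 enters row 1 and ejects 2. So w(5) = 2. P is now [[1, 3], [4], [5]].
Step i=4: Q has 4 at row 3, column 1; remove 5 from row 3 of P and reverse-bump: 5 enters row 2 and ejects 4; 4 enters row 1 and ejects 3. So w(4) = 3. P is now [[1, 4], [5]].
Step i=3: Q has 3 at row 2, column 1; remove 5 from row 2 of P and reverse-bump: 5 enters row 1 and ejects 4. So w(3) = 4. P is now [[1, 5]].
Step i=2: Q has 2 at row 1, column 2; remove that cell from P, ejecting 5. So w(2) = 5. P is now [[1]].
Step i=1: Q has 1 at row 1, column 1; remove that cell from P, ejecting 1. So w(1) = 1. P is now [].

So w = 1 5 4 3 2.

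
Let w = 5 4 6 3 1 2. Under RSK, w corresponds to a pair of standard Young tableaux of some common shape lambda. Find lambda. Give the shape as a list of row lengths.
[2, 2, 1, 1]

Row-insert each entry into an empty tableau.

After inserting 5: P = [[5]].
After inserting 4: P = [[4], [5]].
After inserting 6: P = [[4, 6], [5]].
After inserting 3: P = [[3, 6], [4], [5]].
After inserting 1: P = [[1, 6], [3], [4], [5]].
After inserting 2: P = [[1, 2], [3, 6], [4], [5]].

The final insertion tableau P = [[1, 2], [3, 6], [4], [5]] has shape [2, 2, 1, 1].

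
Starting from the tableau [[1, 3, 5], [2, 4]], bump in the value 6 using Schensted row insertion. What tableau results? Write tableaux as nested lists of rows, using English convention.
6 is larger than every entry of row 1, so it is appended to row 1. The new tableau is [[1, 3, 5, 6], [2, 4]].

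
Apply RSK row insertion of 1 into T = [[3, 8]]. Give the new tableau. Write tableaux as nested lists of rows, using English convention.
[[1, 8], [3]]

In row 1, 1 replaces 3 (the leftmost entry greater than 1); 3 is bumped to row 2. 3 starts a new row 2. The new tableau is [[1, 8], [3]].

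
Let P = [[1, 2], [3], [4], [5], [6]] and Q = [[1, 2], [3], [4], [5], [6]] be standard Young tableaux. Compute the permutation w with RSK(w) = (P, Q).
Reverse RSK: for i = n, n-1, ..., 1, locate i in Q, remove the corresponding corner cell from P, and reverse-bump its entry up through P; the value ejected from row 1 is w(i).

So w = 1 6 5 4 3 2.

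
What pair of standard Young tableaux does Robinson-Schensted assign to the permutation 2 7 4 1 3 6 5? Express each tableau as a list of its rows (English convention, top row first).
P = [[1, 3, 5], [2, 4, 6], [7]], Q = [[1, 2, 6], [3, 5, 7], [4]]

Insert each entry of the permutation into P by Schensted row insertion, recording in Q the position of each new cell.

Insert 2: appended to row 1. P = [[2]].
Insert 7: appended to row 1. P = [[2, 7]].
Insert 4: 4 bumps 7 from row 1; 7 starts row 2. P = [[2, 4], [7]].
Insert 1: 1 bumps 2 from row 1; 2 bumps 7 from row 2; 7 starts row 3. P = [[1, 4], [2], [7]].
Insert 3: 3 bumps 4 from row 1; 4 appends to row 2. P = [[1, 3], [2, 4], [7]].
Insert 6: appended to row 1. P = [[1, 3, 6], [2, 4], [7]].
Insert 5: 5 bumps 6 from row 1; 6 appends to row 2. P = [[1, 3, 5], [2, 4, 6], [7]].

So P = [[1, 3, 5], [2, 4, 6], [7]], Q = [[1, 2, 6], [3, 5, 7], [4]].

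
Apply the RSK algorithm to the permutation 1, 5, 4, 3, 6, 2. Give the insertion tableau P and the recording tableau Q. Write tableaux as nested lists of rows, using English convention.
P = [[1, 2, 6], [3], [4], [5]], Q = [[1, 2, 5], [3], [4], [6]]

Insert each entry of the permutation into P by Schensted row insertion, recording in Q the position of each new cell.

Insert 1: appended to row 1. P = [[1]].
Insert 5: appended to row 1. P = [[1, 5]].
Insert 4: 4 bumps 5 from row 1; 5 starts row 2. P = [[1, 4], [5]].
Insert 3: 3 bumps 4 from row 1; 4 bumps 5 from row 2; 5 starts row 3. P = [[1, 3], [4], [5]].
Insert 6: appended to row 1. P = [[1, 3, 6], [4], [5]].
Insert 2: 2 bumps 3 from row 1; 3 bumps 4 from row 2; 4 bumps 5 from row 3; 5 starts row 4. P = [[1, 2, 6], [3], [4], [5]].

So P = [[1, 2, 6], [3], [4], [5]], Q = [[1, 2, 5], [3], [4], [6]].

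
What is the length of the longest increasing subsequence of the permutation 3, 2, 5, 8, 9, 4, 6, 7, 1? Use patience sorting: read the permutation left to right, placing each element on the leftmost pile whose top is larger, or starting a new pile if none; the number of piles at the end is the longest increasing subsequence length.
4

3: new pile. tops = [3]
2: onto pile 1 (replacing 3). tops = [2]
5: new pile. tops = [2, 5]
8: new pile. tops = [2, 5, 8]
9: new pile. tops = [2, 5, 8, 9]
4: onto pile 2 (replacing 5). tops = [2, 4, 8, 9]
6: onto pile 3 (replacing 8). tops = [2, 4, 6, 9]
7: onto pile 4 (replacing 9). tops = [2, 4, 6, 7]
1: onto pile 1 (replacing 2). tops = [1, 4, 6, 7]

4 piles, so the longest increasing subsequence has length 4.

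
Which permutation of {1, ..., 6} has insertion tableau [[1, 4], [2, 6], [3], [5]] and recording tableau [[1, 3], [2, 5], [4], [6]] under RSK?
5 3 6 2 4 1

Reverse RSK: for i = n, n-1, ..., 1, locate i in Q, remove the corresponding corner cell from P, and reverse-bump its entry up through P; the value ejected from row 1 is w(i).

So w = 5 3 6 2 4 1.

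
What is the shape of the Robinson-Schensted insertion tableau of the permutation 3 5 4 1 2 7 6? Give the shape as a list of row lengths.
[3, 3, 1]

Row-insert each entry into an empty tableau.

After inserting 3: P = [[3]].
After inserting 5: P = [[3, 5]].
After inserting 4: P = [[3, 4], [5]].
After inserting 1: P = [[1, 4], [3], [5]].
After inserting 2: P = [[1, 2], [3, 4], [5]].
After inserting 7: P = [[1, 2, 7], [3, 4], [5]].
After inserting 6: P = [[1, 2, 6], [3, 4, 7], [5]].

The final insertion tableau P = [[1, 2, 6], [3, 4, 7], [5]] has shape [3, 3, 1].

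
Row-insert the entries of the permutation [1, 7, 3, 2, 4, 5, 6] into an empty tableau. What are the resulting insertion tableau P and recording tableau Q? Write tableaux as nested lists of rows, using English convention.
P = [[1, 2, 4, 5, 6], [3], [7]], Q = [[1, 2, 5, 6, 7], [3], [4]]

Insert each entry of the permutation into P by Schensted row insertion, recording in Q the position of each new cell.

Insert 1: appended to row 1. P = [[1]].
Insert 7: appended to row 1. P = [[1, 7]].
Insert 3: 3 bumps 7 from row 1; 7 starts row 2. P = [[1, 3], [7]].
Insert 2: 2 bumps 3 from row 1; 3 bumps 7 from row 2; 7 starts row 3. P = [[1, 2], [3], [7]].
Insert 4: appended to row 1. P = [[1, 2, 4], [3], [7]].
Insert 5: appended to row 1. P = [[1, 2, 4, 5], [3], [7]].
Insert 6: appended to row 1. P = [[1, 2, 4, 5, 6], [3], [7]].

So P = [[1, 2, 4, 5, 6], [3], [7]], Q = [[1, 2, 5, 6, 7], [3], [4]].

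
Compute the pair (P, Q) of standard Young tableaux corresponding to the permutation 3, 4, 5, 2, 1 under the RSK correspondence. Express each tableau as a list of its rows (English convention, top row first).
P = [[1, 4, 5], [2], [3]], Q = [[1, 2, 3], [4], [5]]

Insert each entry of the permutation into P by Schensted row insertion, recording in Q the position of each new cell.

After inserting 3: P = [[3]].
After inserting 4: P = [[3, 4]].
After inserting 5: P = [[3, 4, 5]].
After inserting 2: P = [[2, 4, 5], [3]].
After inserting 1: P = [[1, 4, 5], [2], [3]].

So P = [[1, 4, 5], [2], [3]], Q = [[1, 2, 3], [4], [5]].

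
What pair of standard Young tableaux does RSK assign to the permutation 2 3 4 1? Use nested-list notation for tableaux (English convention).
Insert each entry of the permutation into P by Schensted row insertion, recording in Q the position of each new cell.

After inserting 2: P = [[2]].
After inserting 3: P = [[2, 3]].
After inserting 4: P = [[2, 3, 4]].
After inserting 1: P = [[1, 3, 4], [2]].

So P = [[1, 3, 4], [2]], Q = [[1, 2, 3], [4]].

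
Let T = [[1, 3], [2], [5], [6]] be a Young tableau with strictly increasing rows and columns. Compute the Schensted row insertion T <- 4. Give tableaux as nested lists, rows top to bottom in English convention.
4 is larger than every entry of row 1, so it is appended to row 1. The new tableau is [[1, 3, 4], [2], [5], [6]].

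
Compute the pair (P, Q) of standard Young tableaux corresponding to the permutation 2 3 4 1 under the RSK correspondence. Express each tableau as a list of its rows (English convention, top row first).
Insert each entry of the permutation into P by Schensted row insertion, recording in Q the position of each new cell.

After inserting 2: P = [[2]].
After inserting 3: P = [[2, 3]].
After inserting 4: P = [[2, 3, 4]].
After inserting 1: P = [[1, 3, 4], [2]].

So P = [[1, 3, 4], [2]], Q = [[1, 2, 3], [4]].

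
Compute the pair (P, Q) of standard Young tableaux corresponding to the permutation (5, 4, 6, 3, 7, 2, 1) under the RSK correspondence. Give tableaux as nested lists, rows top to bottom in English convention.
Insert each entry of the permutation into P by Schensted row insertion, recording in Q the position of each new cell.

Insert 5: appended to row 1. P = [[5]], Q = [[1]].
Insert 4: 4 bumps 5 from row 1; 5 starts row 2. P = [[4], [5]], Q = [[1], [2]].
Insert 6: appended to row 1. P = [[4, 6], [5]], Q = [[1, 3], [2]].
Insert 3: 3 bumps 4 from row 1; 4 bumps 5 from row 2; 5 starts row 3. P = [[3, 6], [4], [5]], Q = [[1, 3], [2], [4]].
Insert 7: appended to row 1. P = [[3, 6, 7], [4], [5]], Q = [[1, 3, 5], [2], [4]].
Insert 2: 2 bumps 3 from row 1; 3 bumps 4 from row 2; 4 bumps 5 from row 3; 5 starts row 4. P = [[2, 6, 7], [3], [4], [5]], Q = [[1, 3, 5], [2], [4], [6]].
Insert 1: 1 bumps 2 from row 1; 2 bumps 3 from row 2; 3 bumps 4 from row 3; 4 bumps 5 from row 4; 5 starts row 5. P = [[1, 6, 7], [2], [3], [4], [5]], Q = [[1, 3, 5], [2], [4], [6], [7]].

So P = [[1, 6, 7], [2], [3], [4], [5]], Q = [[1, 3, 5], [2], [4], [6], [7]].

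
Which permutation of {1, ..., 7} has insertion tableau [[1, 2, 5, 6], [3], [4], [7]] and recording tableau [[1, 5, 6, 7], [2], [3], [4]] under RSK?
7 4 3 1 2 5 6

Reverse the RSK construction: for i from n down to 1, find the cell of Q containing i, remove the entry at that cell from P, and reverse-bump it up through P; the value ejected from row 1 is w(i).

Step i=7: Q has 7 at row 1, column 4; remove that cell from P, ejecting 6. So w(7) = 6. P is now [[1, 2, 5], [3], [4], [7]].
Step i=6: Q has 6 at row 1, column 3; remove that cell from P, ejecting 5. So w(6) = 5. P is now [[1, 2], [3], [4], [7]].
Step i=5: Q has 5 at row 1, column 2; remove that cell from P, ejecting 2. So w(5) = 2. P is now [[1], [3], [4], [7]].
Step i=4: Q has 4 at row 4, column 1; remove 7 from row 4 of P and reverse-bump: 7 enters row 3 and ejects 4; 4 enters row 2 and ejects 3; 3 enters row 1 and ejects 1. So w(4) = 1. P is now [[3], [4], [7]].
Step i=3: Q has 3 at row 3, column 1; remove 7 from row 3 of P and reverse-bump: 7 enters row 2 and ejects 4; 4 enters row 1 and ejects 3. So w(3) = 3. P is now [[4], [7]].
Step i=2: Q has 2 at row 2, column 1; remove 7 from row 2 of P and reverse-bump: 7 enters row 1 and ejects 4. So w(2) = 4. P is now [[7]].
Step i=1: Q has 1 at row 1, column 1; remove that cell from P, ejecting 7. So w(1) = 7. P is now [].

So w = 7 4 3 1 2 5 6.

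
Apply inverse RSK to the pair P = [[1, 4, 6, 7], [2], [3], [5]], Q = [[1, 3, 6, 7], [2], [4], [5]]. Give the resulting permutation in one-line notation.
5 3 4 2 1 6 7

Reverse the RSK construction: for i from n down to 1, find the cell of Q containing i, remove the entry at that cell from P, and reverse-bump it up through P; the value ejected from row 1 is w(i).

Step i=7: Q has 7 at row 1, column 4; remove that cell from P, ejecting 7. So w(7) = 7. P is now [[1, 4, 6], [2], [3], [5]].
Step i=6: Q has 6 at row 1, column 3; remove that cell from P, ejecting 6. So w(6) = 6. P is now [[1, 4], [2], [3], [5]].
Step i=5: Q has 5 at row 4, column 1; remove 5 from row 4 of P and reverse-bump: 5 enters row 3 and ejects 3; 3 enters row 2 and ejects 2; 2 enters row 1 and ejects 1. So w(5) = 1. P is now [[2, 4], [3], [5]].
Step i=4: Q has 4 at row 3, column 1; remove 5 from row 3 of P and reverse-bump: 5 enters row 2 and ejects 3; 3 enters row 1 and ejects 2. So w(4) = 2. P is now [[3, 4], [5]].
Step i=3: Q has 3 at row 1, column 2; remove that cell from P, ejecting 4. So w(3) = 4. P is now [[3], [5]].
Step i=2: Q has 2 at row 2, column 1; remove 5 from row 2 of P and reverse-bump: 5 enters row 1 and ejects 3. So w(2) = 3. P is now [[5]].
Step i=1: Q has 1 at row 1, column 1; remove that cell from P, ejecting 5. So w(1) = 5. P is now [].

So w = 5 3 4 2 1 6 7.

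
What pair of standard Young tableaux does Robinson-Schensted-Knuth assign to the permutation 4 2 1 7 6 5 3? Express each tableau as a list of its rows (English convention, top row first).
P = [[1, 3], [2, 5], [4, 6], [7]], Q = [[1, 4], [2, 5], [3, 6], [7]]

Insert each entry of the permutation into P by Schensted row insertion, recording in Q the position of each new cell.

After inserting 4: P = [[4]].
After inserting 2: P = [[2], [4]].
After inserting 1: P = [[1], [2], [4]].
After inserting 7: P = [[1, 7], [2], [4]].
After inserting 6: P = [[1, 6], [2, 7], [4]].
After inserting 5: P = [[1, 5], [2, 6], [4, 7]].
After inserting 3: P = [[1, 3], [2, 5], [4, 6], [7]].

So P = [[1, 3], [2, 5], [4, 6], [7]], Q = [[1, 4], [2, 5], [3, 6], [7]].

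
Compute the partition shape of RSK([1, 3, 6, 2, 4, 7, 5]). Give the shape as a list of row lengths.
[4, 3]

Row-insert each entry into an empty tableau.

After inserting 1: P = [[1]].
After inserting 3: P = [[1, 3]].
After inserting 6: P = [[1, 3, 6]].
After inserting 2: P = [[1, 2, 6], [3]].
After inserting 4: P = [[1, 2, 4], [3, 6]].
After inserting 7: P = [[1, 2, 4, 7], [3, 6]].
After inserting 5: P = [[1, 2, 4, 5], [3, 6, 7]].

The final insertion tableau P = [[1, 2, 4, 5], [3, 6, 7]] has shape [4, 3].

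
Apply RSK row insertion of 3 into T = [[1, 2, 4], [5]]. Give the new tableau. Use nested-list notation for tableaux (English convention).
In row 1, 3 replaces 4 (the leftmost entry greater than 3); 4 is bumped to row 2. In row 2, 4 replaces 5 (the leftmost entry greater than 4); 5 is bumped to row 3. 5 starts a new row 3. The new tableau is [[1, 2, 3], [4], [5]].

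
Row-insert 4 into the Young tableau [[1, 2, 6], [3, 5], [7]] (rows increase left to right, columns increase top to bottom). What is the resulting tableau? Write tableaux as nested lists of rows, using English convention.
[[1, 2, 4], [3, 5, 6], [7]]

In row 1, 4 replaces 6 (the leftmost entry greater than 4); 6 is bumped to row 2. 6 is appended to row 2. The new tableau is [[1, 2, 4], [3, 5, 6], [7]].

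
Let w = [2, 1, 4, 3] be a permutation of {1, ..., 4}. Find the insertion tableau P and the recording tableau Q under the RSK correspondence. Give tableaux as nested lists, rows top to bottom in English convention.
Insert each entry of the permutation into P by Schensted row insertion, recording in Q the position of each new cell.

Insert 2: appended to row 1. P = [[2]].
Insert 1: 1 bumps 2 from row 1; 2 starts row 2. P = [[1], [2]].
Insert 4: appended to row 1. P = [[1, 4], [2]].
Insert 3: 3 bumps 4 from row 1; 4 appends to row 2. P = [[1, 3], [2, 4]].

So P = [[1, 3], [2, 4]], Q = [[1, 3], [2, 4]].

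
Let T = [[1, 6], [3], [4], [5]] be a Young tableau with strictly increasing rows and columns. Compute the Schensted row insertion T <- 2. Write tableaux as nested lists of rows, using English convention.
In row 1, 2 replaces 6 (the leftmost entry greater than 2); 6 is bumped to row 2. 6 is appended to row 2. The new tableau is [[1, 2], [3, 6], [4], [5]].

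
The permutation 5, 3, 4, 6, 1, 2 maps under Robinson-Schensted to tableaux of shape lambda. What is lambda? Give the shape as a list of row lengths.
Row-insert each entry into an empty tableau.

After inserting 5: P = [[5]].
After inserting 3: P = [[3], [5]].
After inserting 4: P = [[3, 4], [5]].
After inserting 6: P = [[3, 4, 6], [5]].
After inserting 1: P = [[1, 4, 6], [3], [5]].
After inserting 2: P = [[1, 2, 6], [3, 4], [5]].

The final insertion tableau P = [[1, 2, 6], [3, 4], [5]] has shape [3, 2, 1].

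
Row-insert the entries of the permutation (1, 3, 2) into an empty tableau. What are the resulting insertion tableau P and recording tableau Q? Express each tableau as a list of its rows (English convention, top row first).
P = [[1, 2], [3]], Q = [[1, 2], [3]]

Insert each entry of the permutation into P by Schensted row insertion, recording in Q the position of each new cell.

After inserting 1: P = [[1]].
After inserting 3: P = [[1, 3]].
After inserting 2: P = [[1, 2], [3]].

So P = [[1, 2], [3]], Q = [[1, 2], [3]].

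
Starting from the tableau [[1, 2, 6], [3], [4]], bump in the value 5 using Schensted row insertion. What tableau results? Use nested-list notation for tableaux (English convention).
[[1, 2, 5], [3, 6], [4]]

In row 1, 5 replaces 6 (the leftmost entry greater than 5); 6 is bumped to row 2. 6 is appended to row 2. The new tableau is [[1, 2, 5], [3, 6], [4]].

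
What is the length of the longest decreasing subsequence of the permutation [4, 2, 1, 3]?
3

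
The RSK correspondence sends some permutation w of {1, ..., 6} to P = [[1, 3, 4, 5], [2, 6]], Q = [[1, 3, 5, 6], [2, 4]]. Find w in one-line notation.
2 1 6 3 4 5

Reverse the RSK construction: for i from n down to 1, find the cell of Q containing i, remove the entry at that cell from P, and reverse-bump it up through P; the value ejected from row 1 is w(i).

Step i=6: Q has 6 at row 1, column 4; remove that cell from P, ejecting 5. So w(6) = 5. P is now [[1, 3, 4], [2, 6]].
Step i=5: Q has 5 at row 1, column 3; remove that cell from P, ejecting 4. So w(5) = 4. P is now [[1, 3], [2, 6]].
Step i=4: Q has 4 at row 2, column 2; remove 6 from row 2 of P and reverse-bump: 6 enters row 1 and ejects 3. So w(4) = 3. P is now [[1, 6], [2]].
Step i=3: Q has 3 at row 1, column 2; remove that cell from P, ejecting 6. So w(3) = 6. P is now [[1], [2]].
Step i=2: Q has 2 at row 2, column 1; remove 2 from row 2 of P and reverse-bump: 2 enters row 1 and ejects 1. So w(2) = 1. P is now [[2]].
Step i=1: Q has 1 at row 1, column 1; remove that cell from P, ejecting 2. So w(1) = 2. P is now [].

So w = 2 1 6 3 4 5.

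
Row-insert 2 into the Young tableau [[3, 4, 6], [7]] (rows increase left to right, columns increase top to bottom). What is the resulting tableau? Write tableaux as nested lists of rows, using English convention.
In row 1, 2 replaces 3 (the leftmost entry greater than 2); 3 is bumped to row 2. In row 2, 3 replaces 7 (the leftmost entry greater than 3); 7 is bumped to row 3. 7 starts a new row 3. The new tableau is [[2, 4, 6], [3], [7]].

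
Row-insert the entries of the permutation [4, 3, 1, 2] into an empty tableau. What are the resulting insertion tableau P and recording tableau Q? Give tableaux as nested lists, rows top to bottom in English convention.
P = [[1, 2], [3], [4]], Q = [[1, 4], [2], [3]]

Insert each entry of the permutation into P by Schensted row insertion, recording in Q the position of each new cell.

Insert 4: appended to row 1. P = [[4]].
Insert 3: 3 bumps 4 from row 1; 4 starts row 2. P = [[3], [4]].
Insert 1: 1 bumps 3 from row 1; 3 bumps 4 from row 2; 4 starts row 3. P = [[1], [3], [4]].
Insert 2: appended to row 1. P = [[1, 2], [3], [4]].

So P = [[1, 2], [3], [4]], Q = [[1, 4], [2], [3]].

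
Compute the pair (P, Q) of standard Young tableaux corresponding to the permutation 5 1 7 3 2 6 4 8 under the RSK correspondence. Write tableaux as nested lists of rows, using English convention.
P = [[1, 2, 4, 8], [3, 6], [5, 7]], Q = [[1, 3, 6, 8], [2, 4], [5, 7]]

Insert each entry of the permutation into P by Schensted row insertion, recording in Q the position of each new cell.

Insert 5: appended to row 1. P = [[5]], Q = [[1]].
Insert 1: 1 bumps 5 from row 1; 5 starts row 2. P = [[1], [5]], Q = [[1], [2]].
Insert 7: appended to row 1. P = [[1, 7], [5]], Q = [[1, 3], [2]].
Insert 3: 3 bumps 7 from row 1; 7 appends to row 2. P = [[1, 3], [5, 7]], Q = [[1, 3], [2, 4]].
Insert 2: 2 bumps 3 from row 1; 3 bumps 5 from row 2; 5 starts row 3. P = [[1, 2], [3, 7], [5]], Q = [[1, 3], [2, 4], [5]].
Insert 6: appended to row 1. P = [[1, 2, 6], [3, 7], [5]], Q = [[1, 3, 6], [2, 4], [5]].
Insert 4: 4 bumps 6 from row 1; 6 bumps 7 from row 2; 7 appends to row 3. P = [[1, 2, 4], [3, 6], [5, 7]], Q = [[1, 3, 6], [2, 4], [5, 7]].
Insert 8: appended to row 1. P = [[1, 2, 4, 8], [3, 6], [5, 7]], Q = [[1, 3, 6, 8], [2, 4], [5, 7]].

So P = [[1, 2, 4, 8], [3, 6], [5, 7]], Q = [[1, 3, 6, 8], [2, 4], [5, 7]].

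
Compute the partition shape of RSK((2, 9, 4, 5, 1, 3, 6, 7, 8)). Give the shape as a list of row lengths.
[6, 2, 1]

RSK row insertion gives P = [[1, 3, 5, 6, 7, 8], [2, 4], [9]], which has shape [6, 2, 1].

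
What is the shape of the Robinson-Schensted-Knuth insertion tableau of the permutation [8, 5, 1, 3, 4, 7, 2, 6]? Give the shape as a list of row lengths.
[4, 2, 1, 1]

RSK row insertion gives P = [[1, 2, 4, 6], [3, 7], [5], [8]], which has shape [4, 2, 1, 1].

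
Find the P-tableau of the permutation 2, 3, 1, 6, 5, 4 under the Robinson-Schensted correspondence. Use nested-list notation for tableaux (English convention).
After inserting 2: P = [[2]].
After inserting 3: P = [[2, 3]].
After inserting 1: P = [[1, 3], [2]].
After inserting 6: P = [[1, 3, 6], [2]].
After inserting 5: P = [[1, 3, 5], [2, 6]].
After inserting 4: P = [[1, 3, 4], [2, 5], [6]].

So P = [[1, 3, 4], [2, 5], [6]].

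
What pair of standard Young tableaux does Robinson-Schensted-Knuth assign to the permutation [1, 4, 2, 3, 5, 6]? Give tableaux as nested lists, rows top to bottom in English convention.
P = [[1, 2, 3, 5, 6], [4]], Q = [[1, 2, 4, 5, 6], [3]]

Insert each entry of the permutation into P by Schensted row insertion, recording in Q the position of each new cell.

Insert 1: appended to row 1. P = [[1]], Q = [[1]].
Insert 4: appended to row 1. P = [[1, 4]], Q = [[1, 2]].
Insert 2: 2 bumps 4 from row 1; 4 starts row 2. P = [[1, 2], [4]], Q = [[1, 2], [3]].
Insert 3: appended to row 1. P = [[1, 2, 3], [4]], Q = [[1, 2, 4], [3]].
Insert 5: appended to row 1. P = [[1, 2, 3, 5], [4]], Q = [[1, 2, 4, 5], [3]].
Insert 6: appended to row 1. P = [[1, 2, 3, 5, 6], [4]], Q = [[1, 2, 4, 5, 6], [3]].

So P = [[1, 2, 3, 5, 6], [4]], Q = [[1, 2, 4, 5, 6], [3]].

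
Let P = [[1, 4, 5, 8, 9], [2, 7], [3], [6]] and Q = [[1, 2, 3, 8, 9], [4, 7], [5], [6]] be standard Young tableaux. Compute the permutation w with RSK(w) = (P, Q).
3 6 7 4 2 1 5 8 9

Reverse the RSK construction: for i from n down to 1, find the cell of Q containing i, remove the entry at that cell from P, and reverse-bump it up through P; the value ejected from row 1 is w(i).

Step i=9: Q has 9 at row 1, column 5; remove that cell from P, ejecting 9. So w(9) = 9. P is now [[1, 4, 5, 8], [2, 7], [3], [6]].
Step i=8: Q has 8 at row 1, column 4; remove that cell from P, ejecting 8. So w(8) = 8. P is now [[1, 4, 5], [2, 7], [3], [6]].
Step i=7: Q has 7 at row 2, column 2; remove 7 from row 2 of P and reverse-bump: 7 enters row 1 and ejects 5. So w(7) = 5. P is now [[1, 4, 7], [2], [3], [6]].
Step i=6: Q has 6 at row 4, column 1; remove 6 from row 4 of P and reverse-bump: 6 enters row 3 and ejects 3; 3 enters row 2 and ejects 2; 2 enters row 1 and ejects 1. So w(6) = 1. P is now [[2, 4, 7], [3], [6]].
Step i=5: Q has 5 at row 3, column 1; remove 6 from row 3 of P and reverse-bump: 6 enters row 2 and ejects 3; 3 enters row 1 and ejects 2. So w(5) = 2. P is now [[3, 4, 7], [6]].
Step i=4: Q has 4 at row 2, column 1; remove 6 from row 2 of P and reverse-bump: 6 enters row 1 and ejects 4. So w(4) = 4. P is now [[3, 6, 7]].
Step i=3: Q has 3 at row 1, column 3; remove that cell from P, ejecting 7. So w(3) = 7. P is now [[3, 6]].
Step i=2: Q has 2 at row 1, column 2; remove that cell from P, ejecting 6. So w(2) = 6. P is now [[3]].
Step i=1: Q has 1 at row 1, column 1; remove that cell from P, ejecting 3. So w(1) = 3. P is now [].

So w = 3 6 7 4 2 1 5 8 9.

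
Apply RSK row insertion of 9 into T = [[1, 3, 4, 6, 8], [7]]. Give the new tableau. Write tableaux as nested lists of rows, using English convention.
[[1, 3, 4, 6, 8, 9], [7]]

9 is larger than every entry of row 1, so it is appended to row 1. The new tableau is [[1, 3, 4, 6, 8, 9], [7]].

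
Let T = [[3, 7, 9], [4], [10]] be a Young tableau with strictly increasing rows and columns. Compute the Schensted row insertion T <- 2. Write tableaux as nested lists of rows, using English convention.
[[2, 7, 9], [3], [4], [10]]

In row 1, 2 replaces 3 (the leftmost entry greater than 2); 3 is bumped to row 2. In row 2, 3 replaces 4 (the leftmost entry greater than 3); 4 is bumped to row 3. In row 3, 4 replaces 10 (the leftmost entry greater than 4); 10 is bumped to row 4. 10 starts a new row 4. The new tableau is [[2, 7, 9], [3], [4], [10]].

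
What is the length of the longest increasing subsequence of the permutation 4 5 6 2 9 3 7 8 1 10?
6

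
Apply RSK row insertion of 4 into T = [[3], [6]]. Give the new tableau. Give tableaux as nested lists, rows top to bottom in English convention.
[[3, 4], [6]]

4 is larger than every entry of row 1, so it is appended to row 1. The new tableau is [[3, 4], [6]].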